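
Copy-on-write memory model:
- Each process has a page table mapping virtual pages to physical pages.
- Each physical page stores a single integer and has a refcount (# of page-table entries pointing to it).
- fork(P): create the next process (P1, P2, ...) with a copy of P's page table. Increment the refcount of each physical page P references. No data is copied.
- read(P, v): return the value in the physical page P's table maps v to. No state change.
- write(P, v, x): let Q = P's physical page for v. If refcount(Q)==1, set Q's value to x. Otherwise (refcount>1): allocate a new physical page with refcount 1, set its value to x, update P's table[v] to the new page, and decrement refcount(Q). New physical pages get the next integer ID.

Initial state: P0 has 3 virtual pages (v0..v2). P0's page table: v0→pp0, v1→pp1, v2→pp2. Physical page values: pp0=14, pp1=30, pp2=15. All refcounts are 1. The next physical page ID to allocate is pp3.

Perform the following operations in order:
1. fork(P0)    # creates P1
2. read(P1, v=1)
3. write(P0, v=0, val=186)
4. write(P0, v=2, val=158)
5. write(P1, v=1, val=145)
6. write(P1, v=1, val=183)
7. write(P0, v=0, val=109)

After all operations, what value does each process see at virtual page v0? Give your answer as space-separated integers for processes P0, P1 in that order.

Answer: 109 14

Derivation:
Op 1: fork(P0) -> P1. 3 ppages; refcounts: pp0:2 pp1:2 pp2:2
Op 2: read(P1, v1) -> 30. No state change.
Op 3: write(P0, v0, 186). refcount(pp0)=2>1 -> COPY to pp3. 4 ppages; refcounts: pp0:1 pp1:2 pp2:2 pp3:1
Op 4: write(P0, v2, 158). refcount(pp2)=2>1 -> COPY to pp4. 5 ppages; refcounts: pp0:1 pp1:2 pp2:1 pp3:1 pp4:1
Op 5: write(P1, v1, 145). refcount(pp1)=2>1 -> COPY to pp5. 6 ppages; refcounts: pp0:1 pp1:1 pp2:1 pp3:1 pp4:1 pp5:1
Op 6: write(P1, v1, 183). refcount(pp5)=1 -> write in place. 6 ppages; refcounts: pp0:1 pp1:1 pp2:1 pp3:1 pp4:1 pp5:1
Op 7: write(P0, v0, 109). refcount(pp3)=1 -> write in place. 6 ppages; refcounts: pp0:1 pp1:1 pp2:1 pp3:1 pp4:1 pp5:1
P0: v0 -> pp3 = 109
P1: v0 -> pp0 = 14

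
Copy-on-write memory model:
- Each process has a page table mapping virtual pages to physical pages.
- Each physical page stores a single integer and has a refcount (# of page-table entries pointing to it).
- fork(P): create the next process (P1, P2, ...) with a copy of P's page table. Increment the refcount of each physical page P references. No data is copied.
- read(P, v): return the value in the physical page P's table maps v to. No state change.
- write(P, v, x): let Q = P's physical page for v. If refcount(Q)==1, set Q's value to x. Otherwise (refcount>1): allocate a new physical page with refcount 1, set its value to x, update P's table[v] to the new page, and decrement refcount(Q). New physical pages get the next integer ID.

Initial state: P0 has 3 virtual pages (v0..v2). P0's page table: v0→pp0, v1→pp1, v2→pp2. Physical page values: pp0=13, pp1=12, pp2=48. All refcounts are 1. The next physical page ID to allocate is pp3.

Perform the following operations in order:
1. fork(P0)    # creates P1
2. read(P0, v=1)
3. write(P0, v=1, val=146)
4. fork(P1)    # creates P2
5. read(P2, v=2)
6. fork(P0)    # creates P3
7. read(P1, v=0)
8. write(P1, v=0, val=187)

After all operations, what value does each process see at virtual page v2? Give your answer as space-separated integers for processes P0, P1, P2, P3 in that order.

Answer: 48 48 48 48

Derivation:
Op 1: fork(P0) -> P1. 3 ppages; refcounts: pp0:2 pp1:2 pp2:2
Op 2: read(P0, v1) -> 12. No state change.
Op 3: write(P0, v1, 146). refcount(pp1)=2>1 -> COPY to pp3. 4 ppages; refcounts: pp0:2 pp1:1 pp2:2 pp3:1
Op 4: fork(P1) -> P2. 4 ppages; refcounts: pp0:3 pp1:2 pp2:3 pp3:1
Op 5: read(P2, v2) -> 48. No state change.
Op 6: fork(P0) -> P3. 4 ppages; refcounts: pp0:4 pp1:2 pp2:4 pp3:2
Op 7: read(P1, v0) -> 13. No state change.
Op 8: write(P1, v0, 187). refcount(pp0)=4>1 -> COPY to pp4. 5 ppages; refcounts: pp0:3 pp1:2 pp2:4 pp3:2 pp4:1
P0: v2 -> pp2 = 48
P1: v2 -> pp2 = 48
P2: v2 -> pp2 = 48
P3: v2 -> pp2 = 48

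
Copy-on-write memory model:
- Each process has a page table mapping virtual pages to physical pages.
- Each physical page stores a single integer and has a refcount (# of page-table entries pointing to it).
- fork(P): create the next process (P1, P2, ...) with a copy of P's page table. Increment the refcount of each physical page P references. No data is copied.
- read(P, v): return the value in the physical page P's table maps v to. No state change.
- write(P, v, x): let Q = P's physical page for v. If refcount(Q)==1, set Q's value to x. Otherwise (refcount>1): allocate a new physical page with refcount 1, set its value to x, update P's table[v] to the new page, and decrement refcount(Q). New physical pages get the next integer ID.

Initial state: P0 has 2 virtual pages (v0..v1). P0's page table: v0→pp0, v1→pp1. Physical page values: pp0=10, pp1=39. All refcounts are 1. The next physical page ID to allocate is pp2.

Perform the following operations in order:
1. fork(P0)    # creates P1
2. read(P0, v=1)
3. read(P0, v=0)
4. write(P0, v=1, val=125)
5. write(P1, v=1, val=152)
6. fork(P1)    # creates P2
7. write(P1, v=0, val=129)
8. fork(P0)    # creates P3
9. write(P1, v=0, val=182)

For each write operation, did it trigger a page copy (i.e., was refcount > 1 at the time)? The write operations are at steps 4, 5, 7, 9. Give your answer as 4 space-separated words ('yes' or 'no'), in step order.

Op 1: fork(P0) -> P1. 2 ppages; refcounts: pp0:2 pp1:2
Op 2: read(P0, v1) -> 39. No state change.
Op 3: read(P0, v0) -> 10. No state change.
Op 4: write(P0, v1, 125). refcount(pp1)=2>1 -> COPY to pp2. 3 ppages; refcounts: pp0:2 pp1:1 pp2:1
Op 5: write(P1, v1, 152). refcount(pp1)=1 -> write in place. 3 ppages; refcounts: pp0:2 pp1:1 pp2:1
Op 6: fork(P1) -> P2. 3 ppages; refcounts: pp0:3 pp1:2 pp2:1
Op 7: write(P1, v0, 129). refcount(pp0)=3>1 -> COPY to pp3. 4 ppages; refcounts: pp0:2 pp1:2 pp2:1 pp3:1
Op 8: fork(P0) -> P3. 4 ppages; refcounts: pp0:3 pp1:2 pp2:2 pp3:1
Op 9: write(P1, v0, 182). refcount(pp3)=1 -> write in place. 4 ppages; refcounts: pp0:3 pp1:2 pp2:2 pp3:1

yes no yes no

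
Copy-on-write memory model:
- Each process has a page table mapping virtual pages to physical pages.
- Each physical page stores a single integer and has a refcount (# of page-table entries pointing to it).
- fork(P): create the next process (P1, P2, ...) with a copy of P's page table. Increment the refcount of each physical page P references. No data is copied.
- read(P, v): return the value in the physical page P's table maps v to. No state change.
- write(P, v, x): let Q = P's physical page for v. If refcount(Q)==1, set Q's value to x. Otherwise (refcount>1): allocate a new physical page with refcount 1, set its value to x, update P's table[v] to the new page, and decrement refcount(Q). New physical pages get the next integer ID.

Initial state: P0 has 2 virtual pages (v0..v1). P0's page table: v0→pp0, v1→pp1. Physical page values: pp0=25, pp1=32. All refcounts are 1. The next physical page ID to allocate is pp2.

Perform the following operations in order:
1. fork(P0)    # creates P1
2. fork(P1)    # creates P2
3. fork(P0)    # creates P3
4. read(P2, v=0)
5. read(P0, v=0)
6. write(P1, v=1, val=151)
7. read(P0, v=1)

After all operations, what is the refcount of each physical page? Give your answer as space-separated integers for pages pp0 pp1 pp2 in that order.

Answer: 4 3 1

Derivation:
Op 1: fork(P0) -> P1. 2 ppages; refcounts: pp0:2 pp1:2
Op 2: fork(P1) -> P2. 2 ppages; refcounts: pp0:3 pp1:3
Op 3: fork(P0) -> P3. 2 ppages; refcounts: pp0:4 pp1:4
Op 4: read(P2, v0) -> 25. No state change.
Op 5: read(P0, v0) -> 25. No state change.
Op 6: write(P1, v1, 151). refcount(pp1)=4>1 -> COPY to pp2. 3 ppages; refcounts: pp0:4 pp1:3 pp2:1
Op 7: read(P0, v1) -> 32. No state change.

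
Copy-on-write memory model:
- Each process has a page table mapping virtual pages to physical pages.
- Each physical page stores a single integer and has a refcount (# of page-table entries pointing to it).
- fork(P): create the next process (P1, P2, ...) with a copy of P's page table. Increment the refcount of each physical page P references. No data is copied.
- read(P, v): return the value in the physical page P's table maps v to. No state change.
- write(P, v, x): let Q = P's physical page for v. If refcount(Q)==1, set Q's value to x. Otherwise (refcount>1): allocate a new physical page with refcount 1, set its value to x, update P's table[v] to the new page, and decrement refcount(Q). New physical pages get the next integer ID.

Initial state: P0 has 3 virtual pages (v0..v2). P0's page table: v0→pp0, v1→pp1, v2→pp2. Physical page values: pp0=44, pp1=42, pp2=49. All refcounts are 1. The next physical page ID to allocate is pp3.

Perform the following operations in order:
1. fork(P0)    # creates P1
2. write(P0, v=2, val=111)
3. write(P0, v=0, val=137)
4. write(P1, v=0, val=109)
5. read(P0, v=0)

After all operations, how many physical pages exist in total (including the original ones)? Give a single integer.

Answer: 5

Derivation:
Op 1: fork(P0) -> P1. 3 ppages; refcounts: pp0:2 pp1:2 pp2:2
Op 2: write(P0, v2, 111). refcount(pp2)=2>1 -> COPY to pp3. 4 ppages; refcounts: pp0:2 pp1:2 pp2:1 pp3:1
Op 3: write(P0, v0, 137). refcount(pp0)=2>1 -> COPY to pp4. 5 ppages; refcounts: pp0:1 pp1:2 pp2:1 pp3:1 pp4:1
Op 4: write(P1, v0, 109). refcount(pp0)=1 -> write in place. 5 ppages; refcounts: pp0:1 pp1:2 pp2:1 pp3:1 pp4:1
Op 5: read(P0, v0) -> 137. No state change.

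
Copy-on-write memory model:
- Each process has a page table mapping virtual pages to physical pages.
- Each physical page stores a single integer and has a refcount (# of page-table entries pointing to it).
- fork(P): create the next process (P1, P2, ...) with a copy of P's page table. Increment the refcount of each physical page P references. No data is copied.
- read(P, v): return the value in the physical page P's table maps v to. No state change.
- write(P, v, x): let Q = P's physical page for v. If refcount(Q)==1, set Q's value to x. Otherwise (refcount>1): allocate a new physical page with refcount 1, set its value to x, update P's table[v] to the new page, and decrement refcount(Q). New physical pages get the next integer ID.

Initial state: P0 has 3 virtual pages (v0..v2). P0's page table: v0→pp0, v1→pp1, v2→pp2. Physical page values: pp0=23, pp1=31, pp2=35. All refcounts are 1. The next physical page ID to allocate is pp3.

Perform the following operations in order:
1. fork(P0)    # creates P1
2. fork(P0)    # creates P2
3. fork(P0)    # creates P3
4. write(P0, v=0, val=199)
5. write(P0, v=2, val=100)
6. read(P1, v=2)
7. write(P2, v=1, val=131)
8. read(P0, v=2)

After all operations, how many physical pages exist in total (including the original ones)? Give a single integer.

Answer: 6

Derivation:
Op 1: fork(P0) -> P1. 3 ppages; refcounts: pp0:2 pp1:2 pp2:2
Op 2: fork(P0) -> P2. 3 ppages; refcounts: pp0:3 pp1:3 pp2:3
Op 3: fork(P0) -> P3. 3 ppages; refcounts: pp0:4 pp1:4 pp2:4
Op 4: write(P0, v0, 199). refcount(pp0)=4>1 -> COPY to pp3. 4 ppages; refcounts: pp0:3 pp1:4 pp2:4 pp3:1
Op 5: write(P0, v2, 100). refcount(pp2)=4>1 -> COPY to pp4. 5 ppages; refcounts: pp0:3 pp1:4 pp2:3 pp3:1 pp4:1
Op 6: read(P1, v2) -> 35. No state change.
Op 7: write(P2, v1, 131). refcount(pp1)=4>1 -> COPY to pp5. 6 ppages; refcounts: pp0:3 pp1:3 pp2:3 pp3:1 pp4:1 pp5:1
Op 8: read(P0, v2) -> 100. No state change.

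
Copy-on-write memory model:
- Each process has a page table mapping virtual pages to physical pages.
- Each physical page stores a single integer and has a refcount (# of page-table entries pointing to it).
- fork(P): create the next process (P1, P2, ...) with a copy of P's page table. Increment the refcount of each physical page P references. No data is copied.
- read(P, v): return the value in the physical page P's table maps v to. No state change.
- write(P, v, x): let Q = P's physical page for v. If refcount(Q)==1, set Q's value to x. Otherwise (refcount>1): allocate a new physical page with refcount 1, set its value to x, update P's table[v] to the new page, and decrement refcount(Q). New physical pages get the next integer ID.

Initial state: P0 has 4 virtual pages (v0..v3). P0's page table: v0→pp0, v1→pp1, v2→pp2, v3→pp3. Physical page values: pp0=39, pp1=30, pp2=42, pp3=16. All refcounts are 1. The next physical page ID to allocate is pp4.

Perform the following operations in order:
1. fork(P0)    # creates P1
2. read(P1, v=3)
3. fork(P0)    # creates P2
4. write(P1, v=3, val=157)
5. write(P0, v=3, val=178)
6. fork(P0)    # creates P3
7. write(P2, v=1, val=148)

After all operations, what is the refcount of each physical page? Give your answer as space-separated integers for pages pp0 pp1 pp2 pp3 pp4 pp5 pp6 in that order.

Answer: 4 3 4 1 1 2 1

Derivation:
Op 1: fork(P0) -> P1. 4 ppages; refcounts: pp0:2 pp1:2 pp2:2 pp3:2
Op 2: read(P1, v3) -> 16. No state change.
Op 3: fork(P0) -> P2. 4 ppages; refcounts: pp0:3 pp1:3 pp2:3 pp3:3
Op 4: write(P1, v3, 157). refcount(pp3)=3>1 -> COPY to pp4. 5 ppages; refcounts: pp0:3 pp1:3 pp2:3 pp3:2 pp4:1
Op 5: write(P0, v3, 178). refcount(pp3)=2>1 -> COPY to pp5. 6 ppages; refcounts: pp0:3 pp1:3 pp2:3 pp3:1 pp4:1 pp5:1
Op 6: fork(P0) -> P3. 6 ppages; refcounts: pp0:4 pp1:4 pp2:4 pp3:1 pp4:1 pp5:2
Op 7: write(P2, v1, 148). refcount(pp1)=4>1 -> COPY to pp6. 7 ppages; refcounts: pp0:4 pp1:3 pp2:4 pp3:1 pp4:1 pp5:2 pp6:1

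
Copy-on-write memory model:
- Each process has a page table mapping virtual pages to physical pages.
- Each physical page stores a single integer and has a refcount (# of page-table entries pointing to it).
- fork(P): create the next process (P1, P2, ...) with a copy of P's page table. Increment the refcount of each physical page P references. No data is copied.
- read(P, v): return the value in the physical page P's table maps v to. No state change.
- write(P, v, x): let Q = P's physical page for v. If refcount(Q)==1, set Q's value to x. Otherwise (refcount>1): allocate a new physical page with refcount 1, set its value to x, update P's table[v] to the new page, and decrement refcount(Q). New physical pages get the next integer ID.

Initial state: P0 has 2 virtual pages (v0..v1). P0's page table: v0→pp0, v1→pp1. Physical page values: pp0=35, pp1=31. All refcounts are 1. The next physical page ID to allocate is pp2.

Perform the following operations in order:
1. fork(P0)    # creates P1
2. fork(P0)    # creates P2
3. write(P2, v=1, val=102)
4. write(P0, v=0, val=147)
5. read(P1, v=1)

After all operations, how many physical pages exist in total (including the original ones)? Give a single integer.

Answer: 4

Derivation:
Op 1: fork(P0) -> P1. 2 ppages; refcounts: pp0:2 pp1:2
Op 2: fork(P0) -> P2. 2 ppages; refcounts: pp0:3 pp1:3
Op 3: write(P2, v1, 102). refcount(pp1)=3>1 -> COPY to pp2. 3 ppages; refcounts: pp0:3 pp1:2 pp2:1
Op 4: write(P0, v0, 147). refcount(pp0)=3>1 -> COPY to pp3. 4 ppages; refcounts: pp0:2 pp1:2 pp2:1 pp3:1
Op 5: read(P1, v1) -> 31. No state change.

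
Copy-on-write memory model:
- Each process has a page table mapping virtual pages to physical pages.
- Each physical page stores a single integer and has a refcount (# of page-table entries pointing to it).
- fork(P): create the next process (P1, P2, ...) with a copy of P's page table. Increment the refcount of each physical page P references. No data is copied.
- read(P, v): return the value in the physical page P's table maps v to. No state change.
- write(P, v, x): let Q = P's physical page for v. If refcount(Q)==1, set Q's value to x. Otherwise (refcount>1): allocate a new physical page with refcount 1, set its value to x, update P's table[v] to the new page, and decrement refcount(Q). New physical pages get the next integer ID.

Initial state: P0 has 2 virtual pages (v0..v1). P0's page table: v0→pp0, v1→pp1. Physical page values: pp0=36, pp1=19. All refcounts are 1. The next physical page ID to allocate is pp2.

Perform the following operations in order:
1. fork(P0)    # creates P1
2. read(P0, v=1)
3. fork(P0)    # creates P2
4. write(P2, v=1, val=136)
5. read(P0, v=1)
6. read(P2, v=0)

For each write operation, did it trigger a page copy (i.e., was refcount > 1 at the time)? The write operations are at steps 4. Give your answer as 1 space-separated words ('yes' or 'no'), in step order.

Op 1: fork(P0) -> P1. 2 ppages; refcounts: pp0:2 pp1:2
Op 2: read(P0, v1) -> 19. No state change.
Op 3: fork(P0) -> P2. 2 ppages; refcounts: pp0:3 pp1:3
Op 4: write(P2, v1, 136). refcount(pp1)=3>1 -> COPY to pp2. 3 ppages; refcounts: pp0:3 pp1:2 pp2:1
Op 5: read(P0, v1) -> 19. No state change.
Op 6: read(P2, v0) -> 36. No state change.

yes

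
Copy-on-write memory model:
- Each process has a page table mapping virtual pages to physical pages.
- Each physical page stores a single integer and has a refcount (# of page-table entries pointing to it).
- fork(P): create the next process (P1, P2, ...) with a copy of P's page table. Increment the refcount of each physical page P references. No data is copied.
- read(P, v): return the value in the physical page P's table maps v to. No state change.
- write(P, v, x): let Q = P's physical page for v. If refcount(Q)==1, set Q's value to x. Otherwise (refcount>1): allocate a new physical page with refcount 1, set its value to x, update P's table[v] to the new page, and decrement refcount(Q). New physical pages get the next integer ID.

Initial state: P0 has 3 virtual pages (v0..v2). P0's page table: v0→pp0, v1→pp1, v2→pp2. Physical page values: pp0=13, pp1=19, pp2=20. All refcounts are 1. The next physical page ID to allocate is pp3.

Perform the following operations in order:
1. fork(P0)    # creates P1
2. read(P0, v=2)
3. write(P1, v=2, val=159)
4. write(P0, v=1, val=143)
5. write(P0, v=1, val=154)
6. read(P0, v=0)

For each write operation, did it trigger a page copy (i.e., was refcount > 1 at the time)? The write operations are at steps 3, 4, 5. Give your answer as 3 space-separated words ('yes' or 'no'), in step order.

Op 1: fork(P0) -> P1. 3 ppages; refcounts: pp0:2 pp1:2 pp2:2
Op 2: read(P0, v2) -> 20. No state change.
Op 3: write(P1, v2, 159). refcount(pp2)=2>1 -> COPY to pp3. 4 ppages; refcounts: pp0:2 pp1:2 pp2:1 pp3:1
Op 4: write(P0, v1, 143). refcount(pp1)=2>1 -> COPY to pp4. 5 ppages; refcounts: pp0:2 pp1:1 pp2:1 pp3:1 pp4:1
Op 5: write(P0, v1, 154). refcount(pp4)=1 -> write in place. 5 ppages; refcounts: pp0:2 pp1:1 pp2:1 pp3:1 pp4:1
Op 6: read(P0, v0) -> 13. No state change.

yes yes no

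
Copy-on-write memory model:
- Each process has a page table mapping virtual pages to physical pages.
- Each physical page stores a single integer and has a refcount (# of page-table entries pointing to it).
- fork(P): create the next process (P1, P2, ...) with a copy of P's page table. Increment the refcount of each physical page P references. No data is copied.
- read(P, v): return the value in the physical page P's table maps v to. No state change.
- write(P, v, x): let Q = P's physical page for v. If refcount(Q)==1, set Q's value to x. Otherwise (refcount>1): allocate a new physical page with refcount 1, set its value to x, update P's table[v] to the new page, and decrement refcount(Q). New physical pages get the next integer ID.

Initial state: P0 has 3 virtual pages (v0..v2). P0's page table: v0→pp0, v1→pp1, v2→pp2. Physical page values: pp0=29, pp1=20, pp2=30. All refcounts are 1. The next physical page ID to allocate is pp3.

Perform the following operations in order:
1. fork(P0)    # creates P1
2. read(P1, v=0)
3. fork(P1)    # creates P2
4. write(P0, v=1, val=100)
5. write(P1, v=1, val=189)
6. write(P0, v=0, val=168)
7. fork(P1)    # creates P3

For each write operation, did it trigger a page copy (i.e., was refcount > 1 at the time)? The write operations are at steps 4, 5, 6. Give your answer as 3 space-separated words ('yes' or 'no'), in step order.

Op 1: fork(P0) -> P1. 3 ppages; refcounts: pp0:2 pp1:2 pp2:2
Op 2: read(P1, v0) -> 29. No state change.
Op 3: fork(P1) -> P2. 3 ppages; refcounts: pp0:3 pp1:3 pp2:3
Op 4: write(P0, v1, 100). refcount(pp1)=3>1 -> COPY to pp3. 4 ppages; refcounts: pp0:3 pp1:2 pp2:3 pp3:1
Op 5: write(P1, v1, 189). refcount(pp1)=2>1 -> COPY to pp4. 5 ppages; refcounts: pp0:3 pp1:1 pp2:3 pp3:1 pp4:1
Op 6: write(P0, v0, 168). refcount(pp0)=3>1 -> COPY to pp5. 6 ppages; refcounts: pp0:2 pp1:1 pp2:3 pp3:1 pp4:1 pp5:1
Op 7: fork(P1) -> P3. 6 ppages; refcounts: pp0:3 pp1:1 pp2:4 pp3:1 pp4:2 pp5:1

yes yes yes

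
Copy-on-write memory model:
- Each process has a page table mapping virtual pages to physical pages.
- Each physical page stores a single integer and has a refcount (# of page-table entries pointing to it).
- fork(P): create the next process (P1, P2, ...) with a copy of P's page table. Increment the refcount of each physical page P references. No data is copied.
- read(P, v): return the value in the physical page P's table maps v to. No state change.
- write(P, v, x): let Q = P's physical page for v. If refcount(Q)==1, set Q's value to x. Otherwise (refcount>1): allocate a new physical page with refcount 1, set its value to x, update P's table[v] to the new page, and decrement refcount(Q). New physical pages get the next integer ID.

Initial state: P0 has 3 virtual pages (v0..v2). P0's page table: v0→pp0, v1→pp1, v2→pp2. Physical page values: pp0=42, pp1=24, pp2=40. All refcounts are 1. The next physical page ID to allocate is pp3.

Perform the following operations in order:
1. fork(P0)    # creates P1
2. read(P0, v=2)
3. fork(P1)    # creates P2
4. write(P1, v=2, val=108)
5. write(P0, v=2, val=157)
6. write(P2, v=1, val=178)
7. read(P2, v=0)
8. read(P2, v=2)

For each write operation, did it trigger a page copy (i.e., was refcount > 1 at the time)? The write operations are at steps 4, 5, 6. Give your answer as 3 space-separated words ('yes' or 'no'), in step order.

Op 1: fork(P0) -> P1. 3 ppages; refcounts: pp0:2 pp1:2 pp2:2
Op 2: read(P0, v2) -> 40. No state change.
Op 3: fork(P1) -> P2. 3 ppages; refcounts: pp0:3 pp1:3 pp2:3
Op 4: write(P1, v2, 108). refcount(pp2)=3>1 -> COPY to pp3. 4 ppages; refcounts: pp0:3 pp1:3 pp2:2 pp3:1
Op 5: write(P0, v2, 157). refcount(pp2)=2>1 -> COPY to pp4. 5 ppages; refcounts: pp0:3 pp1:3 pp2:1 pp3:1 pp4:1
Op 6: write(P2, v1, 178). refcount(pp1)=3>1 -> COPY to pp5. 6 ppages; refcounts: pp0:3 pp1:2 pp2:1 pp3:1 pp4:1 pp5:1
Op 7: read(P2, v0) -> 42. No state change.
Op 8: read(P2, v2) -> 40. No state change.

yes yes yes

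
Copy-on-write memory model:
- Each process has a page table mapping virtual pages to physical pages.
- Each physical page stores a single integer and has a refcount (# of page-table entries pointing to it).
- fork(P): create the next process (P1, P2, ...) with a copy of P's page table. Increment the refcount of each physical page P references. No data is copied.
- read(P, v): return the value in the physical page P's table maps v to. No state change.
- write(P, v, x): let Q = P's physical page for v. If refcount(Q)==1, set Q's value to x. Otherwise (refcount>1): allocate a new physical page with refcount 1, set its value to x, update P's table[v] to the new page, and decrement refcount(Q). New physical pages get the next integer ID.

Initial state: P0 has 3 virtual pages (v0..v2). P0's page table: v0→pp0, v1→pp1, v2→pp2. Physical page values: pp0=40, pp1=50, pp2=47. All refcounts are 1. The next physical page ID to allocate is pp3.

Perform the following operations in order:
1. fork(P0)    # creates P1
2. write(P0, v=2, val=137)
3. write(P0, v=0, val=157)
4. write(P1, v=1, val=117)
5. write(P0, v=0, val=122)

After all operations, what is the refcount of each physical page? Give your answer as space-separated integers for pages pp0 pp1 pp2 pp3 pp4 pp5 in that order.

Op 1: fork(P0) -> P1. 3 ppages; refcounts: pp0:2 pp1:2 pp2:2
Op 2: write(P0, v2, 137). refcount(pp2)=2>1 -> COPY to pp3. 4 ppages; refcounts: pp0:2 pp1:2 pp2:1 pp3:1
Op 3: write(P0, v0, 157). refcount(pp0)=2>1 -> COPY to pp4. 5 ppages; refcounts: pp0:1 pp1:2 pp2:1 pp3:1 pp4:1
Op 4: write(P1, v1, 117). refcount(pp1)=2>1 -> COPY to pp5. 6 ppages; refcounts: pp0:1 pp1:1 pp2:1 pp3:1 pp4:1 pp5:1
Op 5: write(P0, v0, 122). refcount(pp4)=1 -> write in place. 6 ppages; refcounts: pp0:1 pp1:1 pp2:1 pp3:1 pp4:1 pp5:1

Answer: 1 1 1 1 1 1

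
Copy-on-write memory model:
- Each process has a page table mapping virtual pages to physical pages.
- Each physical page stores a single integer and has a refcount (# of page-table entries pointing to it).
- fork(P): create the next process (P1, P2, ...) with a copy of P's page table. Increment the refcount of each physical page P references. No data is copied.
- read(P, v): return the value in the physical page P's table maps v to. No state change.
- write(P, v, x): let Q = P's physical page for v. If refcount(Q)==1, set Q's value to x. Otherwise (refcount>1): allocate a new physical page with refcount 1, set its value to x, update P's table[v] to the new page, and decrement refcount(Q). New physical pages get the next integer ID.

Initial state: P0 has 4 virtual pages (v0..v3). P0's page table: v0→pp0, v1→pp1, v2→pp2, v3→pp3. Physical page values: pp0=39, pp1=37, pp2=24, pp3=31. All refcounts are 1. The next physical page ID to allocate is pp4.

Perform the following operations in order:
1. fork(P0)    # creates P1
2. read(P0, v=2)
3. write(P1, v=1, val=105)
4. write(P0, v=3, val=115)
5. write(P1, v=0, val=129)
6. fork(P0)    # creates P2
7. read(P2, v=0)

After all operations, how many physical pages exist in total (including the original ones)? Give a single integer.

Answer: 7

Derivation:
Op 1: fork(P0) -> P1. 4 ppages; refcounts: pp0:2 pp1:2 pp2:2 pp3:2
Op 2: read(P0, v2) -> 24. No state change.
Op 3: write(P1, v1, 105). refcount(pp1)=2>1 -> COPY to pp4. 5 ppages; refcounts: pp0:2 pp1:1 pp2:2 pp3:2 pp4:1
Op 4: write(P0, v3, 115). refcount(pp3)=2>1 -> COPY to pp5. 6 ppages; refcounts: pp0:2 pp1:1 pp2:2 pp3:1 pp4:1 pp5:1
Op 5: write(P1, v0, 129). refcount(pp0)=2>1 -> COPY to pp6. 7 ppages; refcounts: pp0:1 pp1:1 pp2:2 pp3:1 pp4:1 pp5:1 pp6:1
Op 6: fork(P0) -> P2. 7 ppages; refcounts: pp0:2 pp1:2 pp2:3 pp3:1 pp4:1 pp5:2 pp6:1
Op 7: read(P2, v0) -> 39. No state change.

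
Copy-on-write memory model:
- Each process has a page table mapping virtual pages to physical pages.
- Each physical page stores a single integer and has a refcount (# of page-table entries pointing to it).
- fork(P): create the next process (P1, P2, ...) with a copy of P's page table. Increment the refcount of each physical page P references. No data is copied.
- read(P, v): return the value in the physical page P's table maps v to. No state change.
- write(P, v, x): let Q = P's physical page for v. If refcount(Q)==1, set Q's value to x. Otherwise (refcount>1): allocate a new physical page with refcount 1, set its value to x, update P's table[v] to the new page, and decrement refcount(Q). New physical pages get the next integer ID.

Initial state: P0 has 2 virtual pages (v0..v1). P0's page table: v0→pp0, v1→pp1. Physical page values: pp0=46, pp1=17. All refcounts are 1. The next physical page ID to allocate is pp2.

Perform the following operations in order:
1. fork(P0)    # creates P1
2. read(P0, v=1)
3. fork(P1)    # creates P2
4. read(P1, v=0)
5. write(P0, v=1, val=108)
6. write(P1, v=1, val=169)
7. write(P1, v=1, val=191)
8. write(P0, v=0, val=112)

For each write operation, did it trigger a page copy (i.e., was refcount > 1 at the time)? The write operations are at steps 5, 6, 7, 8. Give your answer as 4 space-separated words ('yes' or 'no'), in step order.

Op 1: fork(P0) -> P1. 2 ppages; refcounts: pp0:2 pp1:2
Op 2: read(P0, v1) -> 17. No state change.
Op 3: fork(P1) -> P2. 2 ppages; refcounts: pp0:3 pp1:3
Op 4: read(P1, v0) -> 46. No state change.
Op 5: write(P0, v1, 108). refcount(pp1)=3>1 -> COPY to pp2. 3 ppages; refcounts: pp0:3 pp1:2 pp2:1
Op 6: write(P1, v1, 169). refcount(pp1)=2>1 -> COPY to pp3. 4 ppages; refcounts: pp0:3 pp1:1 pp2:1 pp3:1
Op 7: write(P1, v1, 191). refcount(pp3)=1 -> write in place. 4 ppages; refcounts: pp0:3 pp1:1 pp2:1 pp3:1
Op 8: write(P0, v0, 112). refcount(pp0)=3>1 -> COPY to pp4. 5 ppages; refcounts: pp0:2 pp1:1 pp2:1 pp3:1 pp4:1

yes yes no yes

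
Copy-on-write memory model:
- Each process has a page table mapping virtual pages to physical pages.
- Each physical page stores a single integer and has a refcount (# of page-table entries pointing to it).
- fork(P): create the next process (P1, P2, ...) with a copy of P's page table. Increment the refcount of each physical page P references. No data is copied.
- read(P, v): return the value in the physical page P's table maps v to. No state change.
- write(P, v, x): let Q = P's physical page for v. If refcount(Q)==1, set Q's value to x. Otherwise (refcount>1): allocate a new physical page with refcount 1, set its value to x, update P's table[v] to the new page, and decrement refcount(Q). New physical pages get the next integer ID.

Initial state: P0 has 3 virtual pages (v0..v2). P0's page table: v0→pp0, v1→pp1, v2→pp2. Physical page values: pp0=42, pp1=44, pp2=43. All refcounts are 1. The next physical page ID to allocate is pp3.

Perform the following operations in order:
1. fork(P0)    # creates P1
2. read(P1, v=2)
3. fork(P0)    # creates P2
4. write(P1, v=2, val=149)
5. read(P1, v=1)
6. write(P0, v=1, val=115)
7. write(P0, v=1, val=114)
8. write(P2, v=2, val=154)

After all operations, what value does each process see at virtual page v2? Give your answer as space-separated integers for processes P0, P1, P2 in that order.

Op 1: fork(P0) -> P1. 3 ppages; refcounts: pp0:2 pp1:2 pp2:2
Op 2: read(P1, v2) -> 43. No state change.
Op 3: fork(P0) -> P2. 3 ppages; refcounts: pp0:3 pp1:3 pp2:3
Op 4: write(P1, v2, 149). refcount(pp2)=3>1 -> COPY to pp3. 4 ppages; refcounts: pp0:3 pp1:3 pp2:2 pp3:1
Op 5: read(P1, v1) -> 44. No state change.
Op 6: write(P0, v1, 115). refcount(pp1)=3>1 -> COPY to pp4. 5 ppages; refcounts: pp0:3 pp1:2 pp2:2 pp3:1 pp4:1
Op 7: write(P0, v1, 114). refcount(pp4)=1 -> write in place. 5 ppages; refcounts: pp0:3 pp1:2 pp2:2 pp3:1 pp4:1
Op 8: write(P2, v2, 154). refcount(pp2)=2>1 -> COPY to pp5. 6 ppages; refcounts: pp0:3 pp1:2 pp2:1 pp3:1 pp4:1 pp5:1
P0: v2 -> pp2 = 43
P1: v2 -> pp3 = 149
P2: v2 -> pp5 = 154

Answer: 43 149 154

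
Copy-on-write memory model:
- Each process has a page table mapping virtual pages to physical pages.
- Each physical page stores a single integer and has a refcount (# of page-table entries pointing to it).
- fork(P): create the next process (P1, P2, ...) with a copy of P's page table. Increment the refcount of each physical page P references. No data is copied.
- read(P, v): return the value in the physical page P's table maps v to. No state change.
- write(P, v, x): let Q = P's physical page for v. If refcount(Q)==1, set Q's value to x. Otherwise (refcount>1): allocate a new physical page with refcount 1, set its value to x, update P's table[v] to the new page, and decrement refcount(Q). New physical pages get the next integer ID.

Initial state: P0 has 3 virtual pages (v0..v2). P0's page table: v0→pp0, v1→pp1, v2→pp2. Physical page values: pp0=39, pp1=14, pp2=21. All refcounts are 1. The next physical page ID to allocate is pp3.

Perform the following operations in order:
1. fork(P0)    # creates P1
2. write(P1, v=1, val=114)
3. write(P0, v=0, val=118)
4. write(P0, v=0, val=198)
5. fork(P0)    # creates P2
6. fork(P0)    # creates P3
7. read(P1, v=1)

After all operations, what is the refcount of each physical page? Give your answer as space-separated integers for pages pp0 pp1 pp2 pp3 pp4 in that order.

Op 1: fork(P0) -> P1. 3 ppages; refcounts: pp0:2 pp1:2 pp2:2
Op 2: write(P1, v1, 114). refcount(pp1)=2>1 -> COPY to pp3. 4 ppages; refcounts: pp0:2 pp1:1 pp2:2 pp3:1
Op 3: write(P0, v0, 118). refcount(pp0)=2>1 -> COPY to pp4. 5 ppages; refcounts: pp0:1 pp1:1 pp2:2 pp3:1 pp4:1
Op 4: write(P0, v0, 198). refcount(pp4)=1 -> write in place. 5 ppages; refcounts: pp0:1 pp1:1 pp2:2 pp3:1 pp4:1
Op 5: fork(P0) -> P2. 5 ppages; refcounts: pp0:1 pp1:2 pp2:3 pp3:1 pp4:2
Op 6: fork(P0) -> P3. 5 ppages; refcounts: pp0:1 pp1:3 pp2:4 pp3:1 pp4:3
Op 7: read(P1, v1) -> 114. No state change.

Answer: 1 3 4 1 3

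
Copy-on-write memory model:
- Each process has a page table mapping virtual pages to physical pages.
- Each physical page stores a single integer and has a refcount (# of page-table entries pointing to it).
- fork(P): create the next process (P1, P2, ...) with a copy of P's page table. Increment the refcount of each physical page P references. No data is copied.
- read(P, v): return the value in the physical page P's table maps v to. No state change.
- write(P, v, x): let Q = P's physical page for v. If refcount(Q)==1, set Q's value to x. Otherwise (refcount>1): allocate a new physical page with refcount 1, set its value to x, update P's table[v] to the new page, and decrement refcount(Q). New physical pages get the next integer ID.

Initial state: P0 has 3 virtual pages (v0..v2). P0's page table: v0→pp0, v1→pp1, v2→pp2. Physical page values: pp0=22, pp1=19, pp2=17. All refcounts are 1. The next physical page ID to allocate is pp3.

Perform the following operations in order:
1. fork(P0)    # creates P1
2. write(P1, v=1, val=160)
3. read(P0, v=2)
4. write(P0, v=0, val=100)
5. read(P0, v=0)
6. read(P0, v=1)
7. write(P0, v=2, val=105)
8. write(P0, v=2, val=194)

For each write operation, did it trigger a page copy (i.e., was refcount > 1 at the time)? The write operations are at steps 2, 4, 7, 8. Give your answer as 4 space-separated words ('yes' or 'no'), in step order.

Op 1: fork(P0) -> P1. 3 ppages; refcounts: pp0:2 pp1:2 pp2:2
Op 2: write(P1, v1, 160). refcount(pp1)=2>1 -> COPY to pp3. 4 ppages; refcounts: pp0:2 pp1:1 pp2:2 pp3:1
Op 3: read(P0, v2) -> 17. No state change.
Op 4: write(P0, v0, 100). refcount(pp0)=2>1 -> COPY to pp4. 5 ppages; refcounts: pp0:1 pp1:1 pp2:2 pp3:1 pp4:1
Op 5: read(P0, v0) -> 100. No state change.
Op 6: read(P0, v1) -> 19. No state change.
Op 7: write(P0, v2, 105). refcount(pp2)=2>1 -> COPY to pp5. 6 ppages; refcounts: pp0:1 pp1:1 pp2:1 pp3:1 pp4:1 pp5:1
Op 8: write(P0, v2, 194). refcount(pp5)=1 -> write in place. 6 ppages; refcounts: pp0:1 pp1:1 pp2:1 pp3:1 pp4:1 pp5:1

yes yes yes no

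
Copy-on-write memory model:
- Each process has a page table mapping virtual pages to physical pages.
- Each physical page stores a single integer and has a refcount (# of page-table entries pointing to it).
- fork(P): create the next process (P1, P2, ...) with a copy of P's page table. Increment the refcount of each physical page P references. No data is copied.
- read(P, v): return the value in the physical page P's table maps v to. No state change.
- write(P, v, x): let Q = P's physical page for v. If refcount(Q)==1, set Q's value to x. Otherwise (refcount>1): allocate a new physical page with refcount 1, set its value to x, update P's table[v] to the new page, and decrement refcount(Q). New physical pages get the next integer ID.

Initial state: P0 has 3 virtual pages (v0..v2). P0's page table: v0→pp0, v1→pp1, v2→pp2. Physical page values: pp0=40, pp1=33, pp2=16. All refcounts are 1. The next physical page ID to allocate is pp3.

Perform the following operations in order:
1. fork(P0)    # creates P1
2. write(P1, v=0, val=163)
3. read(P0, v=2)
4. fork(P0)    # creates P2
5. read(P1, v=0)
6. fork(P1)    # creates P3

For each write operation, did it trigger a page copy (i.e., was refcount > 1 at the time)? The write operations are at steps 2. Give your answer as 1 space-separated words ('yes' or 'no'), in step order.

Op 1: fork(P0) -> P1. 3 ppages; refcounts: pp0:2 pp1:2 pp2:2
Op 2: write(P1, v0, 163). refcount(pp0)=2>1 -> COPY to pp3. 4 ppages; refcounts: pp0:1 pp1:2 pp2:2 pp3:1
Op 3: read(P0, v2) -> 16. No state change.
Op 4: fork(P0) -> P2. 4 ppages; refcounts: pp0:2 pp1:3 pp2:3 pp3:1
Op 5: read(P1, v0) -> 163. No state change.
Op 6: fork(P1) -> P3. 4 ppages; refcounts: pp0:2 pp1:4 pp2:4 pp3:2

yes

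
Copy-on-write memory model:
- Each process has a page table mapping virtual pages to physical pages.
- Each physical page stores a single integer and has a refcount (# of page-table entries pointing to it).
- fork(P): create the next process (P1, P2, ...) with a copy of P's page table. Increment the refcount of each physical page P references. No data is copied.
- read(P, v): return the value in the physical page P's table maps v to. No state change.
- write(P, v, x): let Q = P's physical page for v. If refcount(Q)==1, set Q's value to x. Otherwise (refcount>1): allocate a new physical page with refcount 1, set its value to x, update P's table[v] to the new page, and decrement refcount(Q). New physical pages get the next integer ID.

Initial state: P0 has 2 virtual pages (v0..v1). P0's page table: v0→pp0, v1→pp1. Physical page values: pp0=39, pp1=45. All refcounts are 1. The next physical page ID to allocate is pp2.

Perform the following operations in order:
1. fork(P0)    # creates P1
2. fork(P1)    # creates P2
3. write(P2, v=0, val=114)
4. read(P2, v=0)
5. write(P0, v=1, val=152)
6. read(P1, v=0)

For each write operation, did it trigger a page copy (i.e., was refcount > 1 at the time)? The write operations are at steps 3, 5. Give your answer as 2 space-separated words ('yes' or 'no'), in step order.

Op 1: fork(P0) -> P1. 2 ppages; refcounts: pp0:2 pp1:2
Op 2: fork(P1) -> P2. 2 ppages; refcounts: pp0:3 pp1:3
Op 3: write(P2, v0, 114). refcount(pp0)=3>1 -> COPY to pp2. 3 ppages; refcounts: pp0:2 pp1:3 pp2:1
Op 4: read(P2, v0) -> 114. No state change.
Op 5: write(P0, v1, 152). refcount(pp1)=3>1 -> COPY to pp3. 4 ppages; refcounts: pp0:2 pp1:2 pp2:1 pp3:1
Op 6: read(P1, v0) -> 39. No state change.

yes yes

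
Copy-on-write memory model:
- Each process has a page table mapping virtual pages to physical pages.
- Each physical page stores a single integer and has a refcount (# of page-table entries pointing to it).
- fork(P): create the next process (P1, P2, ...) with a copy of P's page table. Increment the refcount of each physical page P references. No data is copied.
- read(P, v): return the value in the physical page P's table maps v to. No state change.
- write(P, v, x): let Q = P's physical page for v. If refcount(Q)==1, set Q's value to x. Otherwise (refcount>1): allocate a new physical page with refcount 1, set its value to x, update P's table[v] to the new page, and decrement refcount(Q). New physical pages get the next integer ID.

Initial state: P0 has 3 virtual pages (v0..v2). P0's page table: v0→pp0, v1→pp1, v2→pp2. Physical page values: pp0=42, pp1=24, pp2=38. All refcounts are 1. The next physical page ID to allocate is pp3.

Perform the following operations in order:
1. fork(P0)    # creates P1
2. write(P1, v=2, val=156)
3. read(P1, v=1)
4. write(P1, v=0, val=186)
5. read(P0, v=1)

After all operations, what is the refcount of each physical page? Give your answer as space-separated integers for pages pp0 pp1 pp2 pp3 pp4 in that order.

Answer: 1 2 1 1 1

Derivation:
Op 1: fork(P0) -> P1. 3 ppages; refcounts: pp0:2 pp1:2 pp2:2
Op 2: write(P1, v2, 156). refcount(pp2)=2>1 -> COPY to pp3. 4 ppages; refcounts: pp0:2 pp1:2 pp2:1 pp3:1
Op 3: read(P1, v1) -> 24. No state change.
Op 4: write(P1, v0, 186). refcount(pp0)=2>1 -> COPY to pp4. 5 ppages; refcounts: pp0:1 pp1:2 pp2:1 pp3:1 pp4:1
Op 5: read(P0, v1) -> 24. No state change.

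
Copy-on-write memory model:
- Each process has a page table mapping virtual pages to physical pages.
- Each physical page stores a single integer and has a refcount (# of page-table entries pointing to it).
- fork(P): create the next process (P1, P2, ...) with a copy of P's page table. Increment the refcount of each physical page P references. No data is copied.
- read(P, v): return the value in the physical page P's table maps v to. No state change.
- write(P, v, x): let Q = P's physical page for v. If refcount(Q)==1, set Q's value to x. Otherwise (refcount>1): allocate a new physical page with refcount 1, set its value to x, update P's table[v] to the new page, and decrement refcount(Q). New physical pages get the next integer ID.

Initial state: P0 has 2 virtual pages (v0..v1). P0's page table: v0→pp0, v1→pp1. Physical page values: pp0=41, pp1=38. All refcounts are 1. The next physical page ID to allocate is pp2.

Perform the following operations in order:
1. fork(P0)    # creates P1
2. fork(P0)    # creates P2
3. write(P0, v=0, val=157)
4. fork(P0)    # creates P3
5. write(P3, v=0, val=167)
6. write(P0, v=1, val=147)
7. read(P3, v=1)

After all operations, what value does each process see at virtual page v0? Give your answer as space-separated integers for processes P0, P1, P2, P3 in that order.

Op 1: fork(P0) -> P1. 2 ppages; refcounts: pp0:2 pp1:2
Op 2: fork(P0) -> P2. 2 ppages; refcounts: pp0:3 pp1:3
Op 3: write(P0, v0, 157). refcount(pp0)=3>1 -> COPY to pp2. 3 ppages; refcounts: pp0:2 pp1:3 pp2:1
Op 4: fork(P0) -> P3. 3 ppages; refcounts: pp0:2 pp1:4 pp2:2
Op 5: write(P3, v0, 167). refcount(pp2)=2>1 -> COPY to pp3. 4 ppages; refcounts: pp0:2 pp1:4 pp2:1 pp3:1
Op 6: write(P0, v1, 147). refcount(pp1)=4>1 -> COPY to pp4. 5 ppages; refcounts: pp0:2 pp1:3 pp2:1 pp3:1 pp4:1
Op 7: read(P3, v1) -> 38. No state change.
P0: v0 -> pp2 = 157
P1: v0 -> pp0 = 41
P2: v0 -> pp0 = 41
P3: v0 -> pp3 = 167

Answer: 157 41 41 167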